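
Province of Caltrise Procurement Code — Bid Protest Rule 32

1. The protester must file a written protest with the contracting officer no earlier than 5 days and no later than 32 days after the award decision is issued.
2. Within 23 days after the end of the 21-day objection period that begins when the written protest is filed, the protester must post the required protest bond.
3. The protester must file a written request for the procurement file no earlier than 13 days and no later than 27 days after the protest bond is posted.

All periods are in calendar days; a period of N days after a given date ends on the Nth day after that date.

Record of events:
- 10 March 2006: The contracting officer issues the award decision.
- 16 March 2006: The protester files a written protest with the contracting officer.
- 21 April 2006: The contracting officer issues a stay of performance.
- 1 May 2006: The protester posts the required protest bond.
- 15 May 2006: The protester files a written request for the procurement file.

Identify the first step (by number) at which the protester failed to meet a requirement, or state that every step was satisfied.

Step 2

Step 1 — 5 and 32 days from 10 March 2006 (when the award decision is issued) are 15 March 2006 and 11 April 2006 respectively; done 16 March 2006 — within the window.
Step 2 — counting 23 days from 6 April 2006 (end of the 21-day objection period, which began when the written protest is filed on 16 March 2006) gives a deadline of 29 April 2006; 1 May 2006 misses that deadline by 2 days.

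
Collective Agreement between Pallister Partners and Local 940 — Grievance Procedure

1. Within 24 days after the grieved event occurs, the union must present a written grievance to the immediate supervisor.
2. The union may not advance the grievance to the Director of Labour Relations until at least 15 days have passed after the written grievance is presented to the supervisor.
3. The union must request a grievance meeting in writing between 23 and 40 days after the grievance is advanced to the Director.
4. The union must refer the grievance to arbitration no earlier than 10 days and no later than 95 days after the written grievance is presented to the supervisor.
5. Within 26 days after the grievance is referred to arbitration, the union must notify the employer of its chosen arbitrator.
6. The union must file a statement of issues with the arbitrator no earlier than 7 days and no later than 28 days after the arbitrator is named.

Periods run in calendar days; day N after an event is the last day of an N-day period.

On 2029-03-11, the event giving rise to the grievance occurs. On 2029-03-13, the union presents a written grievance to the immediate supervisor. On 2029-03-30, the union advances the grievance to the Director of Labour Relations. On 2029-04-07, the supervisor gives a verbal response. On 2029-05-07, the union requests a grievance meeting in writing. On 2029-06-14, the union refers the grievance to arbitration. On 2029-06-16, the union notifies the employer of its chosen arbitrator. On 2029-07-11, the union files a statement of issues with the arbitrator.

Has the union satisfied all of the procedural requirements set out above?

Yes

Step 1 — counting 24 days from 2029-03-11 (when the grieved event occurs) gives a deadline of 2029-04-04; done 2029-03-13 — timely.
Step 2 — must wait 15 days from 2029-03-13 (when the written grievance is presented to the supervisor), so not before 2029-03-28; done 2029-03-30 — permitted.
Step 3 — 23 and 40 days from 2029-03-30 (when the grievance is advanced to the Director) are 2029-04-22 and 2029-05-09 respectively; 2029-05-07 falls inside that range.
Step 4 — 10 and 95 days from 2029-03-13 (when the written grievance is presented to the supervisor) are 2029-03-23 and 2029-06-16 respectively; 2029-06-14 falls inside that range.
Step 5 — counting 26 days from 2029-06-14 (when the grievance is referred to arbitration) gives a deadline of 2029-07-10; done 2029-06-16 — timely.
Step 6 — 7 and 28 days from 2029-06-16 (when the arbitrator is named) are 2029-06-23 and 2029-07-14 respectively; 2029-07-11 falls inside that range.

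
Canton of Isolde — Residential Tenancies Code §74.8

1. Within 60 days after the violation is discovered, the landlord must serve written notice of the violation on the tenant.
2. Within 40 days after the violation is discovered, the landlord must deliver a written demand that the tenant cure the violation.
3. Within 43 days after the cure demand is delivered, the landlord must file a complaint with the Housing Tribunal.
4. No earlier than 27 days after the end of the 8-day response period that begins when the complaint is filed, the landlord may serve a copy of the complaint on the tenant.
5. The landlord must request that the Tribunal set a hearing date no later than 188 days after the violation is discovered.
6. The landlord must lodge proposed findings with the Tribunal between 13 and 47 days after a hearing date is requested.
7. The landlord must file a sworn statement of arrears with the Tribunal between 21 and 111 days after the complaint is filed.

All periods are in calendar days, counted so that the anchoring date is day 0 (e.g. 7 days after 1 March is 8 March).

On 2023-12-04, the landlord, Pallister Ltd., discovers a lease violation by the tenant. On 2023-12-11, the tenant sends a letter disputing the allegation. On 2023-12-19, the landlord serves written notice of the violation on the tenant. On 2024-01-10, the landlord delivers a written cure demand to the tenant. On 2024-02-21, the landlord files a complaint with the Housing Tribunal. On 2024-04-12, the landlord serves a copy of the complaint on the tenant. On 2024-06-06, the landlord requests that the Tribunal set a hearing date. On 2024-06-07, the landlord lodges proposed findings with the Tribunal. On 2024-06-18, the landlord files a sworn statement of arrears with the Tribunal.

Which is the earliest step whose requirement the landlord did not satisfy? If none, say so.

Step 1: 60 days after 2023-12-04 (when the violation is discovered) is 2024-02-02; completed 2023-12-19, before the deadline.
Step 2: 40 days after 2023-12-04 (when the violation is discovered) is 2024-01-13; done 2024-01-10 — timely.
Step 3: 43 days after 2024-01-10 (when the cure demand is delivered) is 2024-02-22; completed 2024-02-21, before the deadline.
Step 4: the earliest permitted date is 27 days after 2024-02-29 (end of the 8-day response period, which began when the complaint is filed on 2024-02-21), i.e. 2024-03-27; done 2024-04-12 — permitted.
Step 5: 188 days after 2023-12-04 (when the violation is discovered) is 2024-06-09; done 2024-06-06 — timely.
Step 6: the window is 13–47 days after 2024-06-06 (when a hearing date is requested), so 2024-06-19 through 2024-07-23; done 2024-06-07 — 12 days before the window opened.
Later steps need not be reached.

Step 6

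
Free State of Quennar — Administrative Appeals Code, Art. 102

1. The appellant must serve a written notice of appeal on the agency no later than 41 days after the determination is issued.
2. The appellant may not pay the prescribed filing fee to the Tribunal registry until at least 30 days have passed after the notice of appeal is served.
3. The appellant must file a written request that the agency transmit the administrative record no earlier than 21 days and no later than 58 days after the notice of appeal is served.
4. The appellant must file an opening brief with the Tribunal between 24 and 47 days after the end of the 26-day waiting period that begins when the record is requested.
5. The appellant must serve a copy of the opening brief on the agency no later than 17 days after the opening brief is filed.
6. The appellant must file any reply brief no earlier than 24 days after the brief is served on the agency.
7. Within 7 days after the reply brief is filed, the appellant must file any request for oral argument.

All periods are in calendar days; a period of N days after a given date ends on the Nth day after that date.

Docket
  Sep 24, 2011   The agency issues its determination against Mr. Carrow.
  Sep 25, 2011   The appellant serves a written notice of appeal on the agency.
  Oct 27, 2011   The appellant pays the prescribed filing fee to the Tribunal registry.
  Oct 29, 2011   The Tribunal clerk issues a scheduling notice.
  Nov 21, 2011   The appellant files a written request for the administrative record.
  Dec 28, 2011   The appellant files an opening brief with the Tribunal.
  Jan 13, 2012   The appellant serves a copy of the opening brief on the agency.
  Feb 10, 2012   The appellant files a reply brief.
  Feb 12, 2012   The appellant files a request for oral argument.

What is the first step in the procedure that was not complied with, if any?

Step 1 — counting 41 days from Sep 24, 2011 (when the determination is issued) gives a deadline of Nov 4, 2011; done Sep 25, 2011 — timely.
Step 2 — must wait 30 days from Sep 25, 2011 (when the notice of appeal is served), so not before Oct 25, 2011; done Oct 27, 2011, after the minimum wait.
Step 3 — 21 and 58 days from Sep 25, 2011 (when the notice of appeal is served) are Oct 16, 2011 and Nov 22, 2011 respectively; done Nov 21, 2011, which is between those dates.
Step 4 — 24 and 47 days from Dec 17, 2011 (end of the 26-day waiting period, which began when the record is requested on Nov 21, 2011) are Jan 10, 2012 and Feb 2, 2012 respectively; Dec 28, 2011 is 13 days too early.

Step 4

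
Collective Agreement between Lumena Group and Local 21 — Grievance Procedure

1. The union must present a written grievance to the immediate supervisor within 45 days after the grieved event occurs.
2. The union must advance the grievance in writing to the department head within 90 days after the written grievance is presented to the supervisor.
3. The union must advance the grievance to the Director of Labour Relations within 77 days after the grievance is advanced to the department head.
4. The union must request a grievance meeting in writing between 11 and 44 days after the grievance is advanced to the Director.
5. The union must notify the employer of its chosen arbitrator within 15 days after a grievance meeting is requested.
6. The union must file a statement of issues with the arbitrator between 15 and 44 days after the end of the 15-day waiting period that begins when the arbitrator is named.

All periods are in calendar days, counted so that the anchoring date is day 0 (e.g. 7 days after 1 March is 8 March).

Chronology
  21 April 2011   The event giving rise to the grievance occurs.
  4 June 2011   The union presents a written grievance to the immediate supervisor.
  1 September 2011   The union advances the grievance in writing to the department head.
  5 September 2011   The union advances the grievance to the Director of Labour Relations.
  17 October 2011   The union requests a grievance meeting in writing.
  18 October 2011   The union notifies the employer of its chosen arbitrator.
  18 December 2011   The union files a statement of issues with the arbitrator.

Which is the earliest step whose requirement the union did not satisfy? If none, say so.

Step 6

(1) due by 21 April 2011 + 45 days = 5 June 2011; done 4 June 2011 — timely.
(2) due by 4 June 2011 + 90 days = 2 September 2011; completed 1 September 2011, before the deadline.
(3) due by 1 September 2011 + 77 days = 17 November 2011; completed 5 September 2011, before the deadline.
(4) the permitted window runs from 5 September 2011 + 11 = 16 September 2011 to 5 September 2011 + 44 = 19 October 2011; done 17 October 2011, which is between those dates.
(5) due by 17 October 2011 + 15 days = 1 November 2011; 18 October 2011 is within that limit.
(6) the permitted window runs from 2 November 2011 + 15 = 17 November 2011 to 2 November 2011 + 44 = 16 December 2011; done 18 December 2011 — 2 days after the window closed.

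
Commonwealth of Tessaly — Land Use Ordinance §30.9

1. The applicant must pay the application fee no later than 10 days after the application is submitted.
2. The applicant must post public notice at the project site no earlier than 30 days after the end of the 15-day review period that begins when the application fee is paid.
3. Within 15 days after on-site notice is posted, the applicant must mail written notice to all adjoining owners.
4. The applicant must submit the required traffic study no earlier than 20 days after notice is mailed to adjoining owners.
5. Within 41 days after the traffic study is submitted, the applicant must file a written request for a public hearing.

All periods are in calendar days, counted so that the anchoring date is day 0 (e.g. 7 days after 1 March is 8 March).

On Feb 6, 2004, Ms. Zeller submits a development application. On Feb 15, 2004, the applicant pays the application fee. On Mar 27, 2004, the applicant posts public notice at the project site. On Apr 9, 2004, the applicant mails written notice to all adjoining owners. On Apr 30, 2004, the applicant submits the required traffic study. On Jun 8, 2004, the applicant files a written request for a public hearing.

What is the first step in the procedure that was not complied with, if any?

Step 2

Step 1 — counting 10 days from Feb 6, 2004 (when the application is submitted) gives a deadline of Feb 16, 2004; Feb 15, 2004 is within that limit.
Step 2 — must wait 30 days from Mar 1, 2004 (end of the 15-day review period, which began when the application fee is paid on Feb 15, 2004), so not before Mar 31, 2004; acted on Mar 27, 2004, 4 days prematurely.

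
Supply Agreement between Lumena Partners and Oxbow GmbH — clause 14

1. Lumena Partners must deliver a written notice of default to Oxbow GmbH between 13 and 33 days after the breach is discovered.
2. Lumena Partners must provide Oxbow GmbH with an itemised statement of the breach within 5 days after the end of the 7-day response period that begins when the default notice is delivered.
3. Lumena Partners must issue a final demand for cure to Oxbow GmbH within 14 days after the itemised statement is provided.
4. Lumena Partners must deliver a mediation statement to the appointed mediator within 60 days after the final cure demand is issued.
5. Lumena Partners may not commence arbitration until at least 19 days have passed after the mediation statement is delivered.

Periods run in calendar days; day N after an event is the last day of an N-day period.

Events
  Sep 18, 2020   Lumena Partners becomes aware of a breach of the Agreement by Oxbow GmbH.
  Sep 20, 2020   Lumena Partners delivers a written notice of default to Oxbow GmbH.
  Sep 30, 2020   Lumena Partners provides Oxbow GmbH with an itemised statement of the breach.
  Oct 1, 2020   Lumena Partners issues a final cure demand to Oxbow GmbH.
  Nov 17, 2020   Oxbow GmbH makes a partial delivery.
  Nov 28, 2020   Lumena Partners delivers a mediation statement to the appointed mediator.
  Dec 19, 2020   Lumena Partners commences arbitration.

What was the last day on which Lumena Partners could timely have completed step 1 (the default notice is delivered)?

Oct 21, 2020

Step 1 runs from Sep 18, 2020, when the breach is discovered. The window is 13–33 days after Sep 18, 2020; it closes on Oct 21, 2020.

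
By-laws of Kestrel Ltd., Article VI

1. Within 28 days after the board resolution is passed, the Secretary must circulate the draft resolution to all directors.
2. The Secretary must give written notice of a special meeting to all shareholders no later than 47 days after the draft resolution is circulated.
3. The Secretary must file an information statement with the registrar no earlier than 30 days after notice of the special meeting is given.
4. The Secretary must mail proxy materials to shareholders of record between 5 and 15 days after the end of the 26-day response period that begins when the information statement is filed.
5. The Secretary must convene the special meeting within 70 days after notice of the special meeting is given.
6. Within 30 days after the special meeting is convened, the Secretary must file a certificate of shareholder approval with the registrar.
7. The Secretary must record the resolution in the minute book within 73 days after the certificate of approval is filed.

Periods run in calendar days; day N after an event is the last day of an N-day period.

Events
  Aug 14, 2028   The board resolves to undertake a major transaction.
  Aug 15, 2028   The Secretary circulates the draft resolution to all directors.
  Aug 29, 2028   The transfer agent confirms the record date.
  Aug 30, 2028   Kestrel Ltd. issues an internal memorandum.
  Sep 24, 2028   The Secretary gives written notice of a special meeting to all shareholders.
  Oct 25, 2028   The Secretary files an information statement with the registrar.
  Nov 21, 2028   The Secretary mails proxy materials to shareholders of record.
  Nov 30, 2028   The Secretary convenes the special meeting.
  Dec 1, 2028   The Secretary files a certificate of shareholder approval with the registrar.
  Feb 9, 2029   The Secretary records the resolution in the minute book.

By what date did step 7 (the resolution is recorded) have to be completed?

Feb 12, 2029

Step 7 runs from Dec 1, 2028, when the certificate of approval is filed. 73 days after Dec 1, 2028 is Feb 12, 2029.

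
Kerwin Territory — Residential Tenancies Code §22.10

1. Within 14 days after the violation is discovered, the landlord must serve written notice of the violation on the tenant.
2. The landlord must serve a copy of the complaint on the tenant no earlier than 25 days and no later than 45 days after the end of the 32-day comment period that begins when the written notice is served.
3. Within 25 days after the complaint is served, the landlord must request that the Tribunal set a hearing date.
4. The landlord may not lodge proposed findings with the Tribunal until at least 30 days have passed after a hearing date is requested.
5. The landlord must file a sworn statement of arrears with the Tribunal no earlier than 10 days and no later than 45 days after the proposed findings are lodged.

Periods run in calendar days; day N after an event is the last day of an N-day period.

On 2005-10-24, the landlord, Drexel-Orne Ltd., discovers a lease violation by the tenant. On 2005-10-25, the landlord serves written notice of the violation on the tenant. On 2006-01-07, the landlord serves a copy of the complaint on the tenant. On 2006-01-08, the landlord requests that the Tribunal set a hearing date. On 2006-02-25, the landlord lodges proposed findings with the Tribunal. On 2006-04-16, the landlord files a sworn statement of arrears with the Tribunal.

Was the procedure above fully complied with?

(1) due by 2005-10-24 + 14 days = 2005-11-07; 2005-10-25 is within that limit.
(2) the permitted window runs from 2005-11-26 + 25 = 2005-12-21 to 2005-11-26 + 45 = 2006-01-10; done 2006-01-07, which is between those dates.
(3) due by 2006-01-07 + 25 days = 2006-02-01; completed 2006-01-08, before the deadline.
(4) permitted from 2006-01-08 + 30 days = 2006-02-07 onward; done 2006-02-25 — permitted.
(5) the permitted window runs from 2006-02-25 + 10 = 2006-03-07 to 2006-02-25 + 45 = 2006-04-11; 2006-04-16 is 5 days past the end of the window.

No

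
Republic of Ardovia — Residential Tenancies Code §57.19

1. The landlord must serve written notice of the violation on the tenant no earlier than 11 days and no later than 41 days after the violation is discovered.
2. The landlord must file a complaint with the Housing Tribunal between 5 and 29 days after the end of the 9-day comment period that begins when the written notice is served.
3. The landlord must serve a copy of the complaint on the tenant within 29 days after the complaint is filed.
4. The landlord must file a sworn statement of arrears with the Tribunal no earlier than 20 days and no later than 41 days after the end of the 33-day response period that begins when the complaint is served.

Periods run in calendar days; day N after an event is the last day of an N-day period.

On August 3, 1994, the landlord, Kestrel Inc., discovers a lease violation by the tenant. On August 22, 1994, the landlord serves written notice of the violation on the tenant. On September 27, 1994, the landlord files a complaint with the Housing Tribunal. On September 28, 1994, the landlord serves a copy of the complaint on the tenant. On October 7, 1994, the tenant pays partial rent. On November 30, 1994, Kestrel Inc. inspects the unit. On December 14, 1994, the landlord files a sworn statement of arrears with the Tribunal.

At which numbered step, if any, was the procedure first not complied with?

Step 1: the window is 11–41 days after August 3, 1994 (when the violation is discovered), so August 14, 1994 through September 13, 1994; done August 22, 1994, which is between those dates.
Step 2: the window is 5–29 days after August 31, 1994 (end of the 9-day comment period, which began when the written notice is served on August 22, 1994), so September 5, 1994 through September 29, 1994; done September 27, 1994 — within the window.
Step 3: 29 days after September 27, 1994 (when the complaint is filed) is October 26, 1994; September 28, 1994 is within that limit.
Step 4: the window is 20–41 days after October 31, 1994 (end of the 33-day response period, which began when the complaint is served on September 28, 1994), so November 20, 1994 through December 11, 1994; done December 14, 1994 — 3 days after the window closed.
That is the first point of non-compliance.

Step 4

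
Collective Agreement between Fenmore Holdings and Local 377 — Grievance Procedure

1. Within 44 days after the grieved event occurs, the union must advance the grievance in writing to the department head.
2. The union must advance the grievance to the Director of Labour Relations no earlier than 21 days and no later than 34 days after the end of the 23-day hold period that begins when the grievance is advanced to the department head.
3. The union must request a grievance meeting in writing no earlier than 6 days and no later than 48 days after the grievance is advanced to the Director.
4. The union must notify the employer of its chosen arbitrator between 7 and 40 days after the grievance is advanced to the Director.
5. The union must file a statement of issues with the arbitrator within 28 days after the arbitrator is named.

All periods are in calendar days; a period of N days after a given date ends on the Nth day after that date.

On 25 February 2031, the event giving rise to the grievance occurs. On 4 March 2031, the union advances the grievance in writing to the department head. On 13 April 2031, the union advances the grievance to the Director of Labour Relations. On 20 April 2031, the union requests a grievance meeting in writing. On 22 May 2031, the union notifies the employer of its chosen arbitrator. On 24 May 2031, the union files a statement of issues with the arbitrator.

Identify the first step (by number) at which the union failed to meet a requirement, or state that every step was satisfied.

Step 2

Step 1: 44 days after 25 February 2031 (when the grieved event occurs) is 10 April 2031; done 4 March 2031 — timely.
Step 2: the window is 21–34 days after 27 March 2031 (end of the 23-day hold period, which began when the grievance is advanced to the department head on 4 March 2031), so 17 April 2031 through 30 April 2031; done 13 April 2031 — 4 days before the window opened.
The procedure was therefore not followed at step 2.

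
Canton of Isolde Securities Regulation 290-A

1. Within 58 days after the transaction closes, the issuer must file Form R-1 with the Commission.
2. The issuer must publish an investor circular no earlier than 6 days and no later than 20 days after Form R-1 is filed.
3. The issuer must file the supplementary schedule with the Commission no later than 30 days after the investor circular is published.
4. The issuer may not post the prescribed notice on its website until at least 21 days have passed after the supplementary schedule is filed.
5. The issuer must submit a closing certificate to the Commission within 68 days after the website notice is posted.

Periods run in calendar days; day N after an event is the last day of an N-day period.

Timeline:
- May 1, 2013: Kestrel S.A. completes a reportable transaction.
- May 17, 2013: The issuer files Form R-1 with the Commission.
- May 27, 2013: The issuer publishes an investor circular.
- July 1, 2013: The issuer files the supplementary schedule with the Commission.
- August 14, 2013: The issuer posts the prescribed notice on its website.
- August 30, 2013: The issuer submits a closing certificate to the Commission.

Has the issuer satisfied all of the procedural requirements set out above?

(1) due by May 1, 2013 + 58 days = June 28, 2013; May 17, 2013 is within that limit.
(2) the permitted window runs from May 17, 2013 + 6 = May 23, 2013 to May 17, 2013 + 20 = June 6, 2013; May 27, 2013 falls inside that range.
(3) due by May 27, 2013 + 30 days = June 26, 2013; not done until July 1, 2013, 5 days after the deadline.
The analysis stops there.

No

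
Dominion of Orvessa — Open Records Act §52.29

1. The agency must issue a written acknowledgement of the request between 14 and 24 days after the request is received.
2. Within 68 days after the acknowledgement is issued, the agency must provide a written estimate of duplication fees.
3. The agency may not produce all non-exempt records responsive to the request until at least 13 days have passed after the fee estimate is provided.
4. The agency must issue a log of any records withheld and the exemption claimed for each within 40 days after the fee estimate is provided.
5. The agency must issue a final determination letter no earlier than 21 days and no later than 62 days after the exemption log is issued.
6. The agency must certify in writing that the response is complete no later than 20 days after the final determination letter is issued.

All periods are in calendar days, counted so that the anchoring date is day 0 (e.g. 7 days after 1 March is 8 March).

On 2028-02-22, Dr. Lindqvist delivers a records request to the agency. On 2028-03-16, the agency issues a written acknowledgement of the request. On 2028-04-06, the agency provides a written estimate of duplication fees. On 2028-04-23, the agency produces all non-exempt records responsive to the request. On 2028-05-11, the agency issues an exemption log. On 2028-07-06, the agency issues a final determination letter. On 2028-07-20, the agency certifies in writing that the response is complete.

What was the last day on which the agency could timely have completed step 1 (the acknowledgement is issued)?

2028-03-17

Step 1 runs from 2028-02-22, when the request is received. The window is 14–24 days after 2028-02-22; it closes on 2028-03-17.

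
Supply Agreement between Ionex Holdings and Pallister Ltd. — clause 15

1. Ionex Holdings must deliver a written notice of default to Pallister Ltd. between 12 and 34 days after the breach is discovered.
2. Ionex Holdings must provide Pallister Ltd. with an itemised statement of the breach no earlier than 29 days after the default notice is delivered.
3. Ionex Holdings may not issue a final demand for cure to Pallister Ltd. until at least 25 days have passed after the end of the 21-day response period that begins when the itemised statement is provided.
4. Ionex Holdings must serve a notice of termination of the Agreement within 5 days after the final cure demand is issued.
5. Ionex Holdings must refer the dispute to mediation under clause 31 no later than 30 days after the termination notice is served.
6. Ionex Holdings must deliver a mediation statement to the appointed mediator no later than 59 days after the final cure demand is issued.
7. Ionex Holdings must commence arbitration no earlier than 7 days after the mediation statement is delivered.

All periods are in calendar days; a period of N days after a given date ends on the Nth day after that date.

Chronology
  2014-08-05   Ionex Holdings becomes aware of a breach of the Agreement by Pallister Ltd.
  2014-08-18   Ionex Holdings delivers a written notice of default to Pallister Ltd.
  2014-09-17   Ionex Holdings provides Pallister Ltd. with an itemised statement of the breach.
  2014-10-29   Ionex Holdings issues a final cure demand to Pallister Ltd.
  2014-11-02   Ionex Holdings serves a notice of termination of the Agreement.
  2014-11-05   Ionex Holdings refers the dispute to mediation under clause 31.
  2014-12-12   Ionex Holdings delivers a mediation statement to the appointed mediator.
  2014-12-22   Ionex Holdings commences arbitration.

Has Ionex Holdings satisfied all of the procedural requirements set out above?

No

(1) the permitted window runs from 2014-08-05 + 12 = 2014-08-17 to 2014-08-05 + 34 = 2014-09-08; done 2014-08-18, which is between those dates.
(2) permitted from 2014-08-18 + 29 days = 2014-09-16 onward; done 2014-09-17 — permitted.
(3) permitted from 2014-10-08 + 25 days = 2014-11-02 onward; 2014-10-29 is 4 days before the earliest permitted date.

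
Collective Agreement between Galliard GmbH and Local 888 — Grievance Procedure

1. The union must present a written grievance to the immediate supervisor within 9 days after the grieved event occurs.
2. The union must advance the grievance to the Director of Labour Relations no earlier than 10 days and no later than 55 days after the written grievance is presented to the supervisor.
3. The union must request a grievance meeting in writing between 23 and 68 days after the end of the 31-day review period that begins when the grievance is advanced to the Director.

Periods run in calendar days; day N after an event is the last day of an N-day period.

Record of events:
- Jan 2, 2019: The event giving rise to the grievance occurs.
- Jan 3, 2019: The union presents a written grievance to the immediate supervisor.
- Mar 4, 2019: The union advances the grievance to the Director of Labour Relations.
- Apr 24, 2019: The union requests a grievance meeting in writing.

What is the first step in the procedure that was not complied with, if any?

Step 2

Step 1 — counting 9 days from Jan 2, 2019 (when the grieved event occurs) gives a deadline of Jan 11, 2019; completed Jan 3, 2019, before the deadline.
Step 2 — 10 and 55 days from Jan 3, 2019 (when the written grievance is presented to the supervisor) are Jan 13, 2019 and Feb 27, 2019 respectively; Mar 4, 2019 is 5 days past the end of the window.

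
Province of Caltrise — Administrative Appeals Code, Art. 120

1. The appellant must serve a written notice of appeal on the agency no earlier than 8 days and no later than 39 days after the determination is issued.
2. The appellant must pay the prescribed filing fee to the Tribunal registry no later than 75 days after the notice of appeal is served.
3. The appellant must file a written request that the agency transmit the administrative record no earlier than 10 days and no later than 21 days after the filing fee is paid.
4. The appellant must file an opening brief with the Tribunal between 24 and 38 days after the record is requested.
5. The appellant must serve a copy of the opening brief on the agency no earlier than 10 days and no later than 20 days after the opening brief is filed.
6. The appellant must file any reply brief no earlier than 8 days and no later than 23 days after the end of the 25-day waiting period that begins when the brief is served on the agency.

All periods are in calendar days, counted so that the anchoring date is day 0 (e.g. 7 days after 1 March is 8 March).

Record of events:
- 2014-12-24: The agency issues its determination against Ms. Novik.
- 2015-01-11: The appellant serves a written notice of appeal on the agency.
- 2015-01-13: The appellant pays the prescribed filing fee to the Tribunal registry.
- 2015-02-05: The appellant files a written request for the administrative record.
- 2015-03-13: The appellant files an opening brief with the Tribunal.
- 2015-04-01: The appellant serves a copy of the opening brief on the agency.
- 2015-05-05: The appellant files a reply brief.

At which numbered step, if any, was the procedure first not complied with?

Step 1: the window is 8–39 days after 2014-12-24 (when the determination is issued), so 2015-01-01 through 2015-02-01; 2015-01-11 falls inside that range.
Step 2: 75 days after 2015-01-11 (when the notice of appeal is served) is 2015-03-27; done 2015-01-13 — timely.
Step 3: the window is 10–21 days after 2015-01-13 (when the filing fee is paid), so 2015-01-23 through 2015-02-03; 2015-02-05 is 2 days past the end of the window.

Step 3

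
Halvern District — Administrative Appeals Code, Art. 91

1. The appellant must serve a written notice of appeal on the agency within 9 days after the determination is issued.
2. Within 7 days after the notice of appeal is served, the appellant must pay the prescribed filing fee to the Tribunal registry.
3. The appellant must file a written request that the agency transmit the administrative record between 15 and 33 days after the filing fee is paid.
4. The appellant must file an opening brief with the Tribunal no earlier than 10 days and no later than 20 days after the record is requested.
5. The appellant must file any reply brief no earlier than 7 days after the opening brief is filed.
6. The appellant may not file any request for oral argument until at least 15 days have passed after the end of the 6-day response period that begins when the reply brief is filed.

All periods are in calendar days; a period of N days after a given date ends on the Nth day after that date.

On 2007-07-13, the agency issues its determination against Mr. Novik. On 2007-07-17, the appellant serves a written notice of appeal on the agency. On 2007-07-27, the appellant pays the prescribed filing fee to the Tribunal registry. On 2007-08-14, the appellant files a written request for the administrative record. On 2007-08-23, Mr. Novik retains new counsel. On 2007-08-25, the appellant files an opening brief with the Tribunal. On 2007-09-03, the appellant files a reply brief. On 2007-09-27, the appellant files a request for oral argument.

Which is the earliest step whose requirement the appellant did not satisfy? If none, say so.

Step 2

Step 1 — counting 9 days from 2007-07-13 (when the determination is issued) gives a deadline of 2007-07-22; 2007-07-17 is within that limit.
Step 2 — counting 7 days from 2007-07-17 (when the notice of appeal is served) gives a deadline of 2007-07-24; done 2007-07-27 — 3 days late.
Later steps need not be reached.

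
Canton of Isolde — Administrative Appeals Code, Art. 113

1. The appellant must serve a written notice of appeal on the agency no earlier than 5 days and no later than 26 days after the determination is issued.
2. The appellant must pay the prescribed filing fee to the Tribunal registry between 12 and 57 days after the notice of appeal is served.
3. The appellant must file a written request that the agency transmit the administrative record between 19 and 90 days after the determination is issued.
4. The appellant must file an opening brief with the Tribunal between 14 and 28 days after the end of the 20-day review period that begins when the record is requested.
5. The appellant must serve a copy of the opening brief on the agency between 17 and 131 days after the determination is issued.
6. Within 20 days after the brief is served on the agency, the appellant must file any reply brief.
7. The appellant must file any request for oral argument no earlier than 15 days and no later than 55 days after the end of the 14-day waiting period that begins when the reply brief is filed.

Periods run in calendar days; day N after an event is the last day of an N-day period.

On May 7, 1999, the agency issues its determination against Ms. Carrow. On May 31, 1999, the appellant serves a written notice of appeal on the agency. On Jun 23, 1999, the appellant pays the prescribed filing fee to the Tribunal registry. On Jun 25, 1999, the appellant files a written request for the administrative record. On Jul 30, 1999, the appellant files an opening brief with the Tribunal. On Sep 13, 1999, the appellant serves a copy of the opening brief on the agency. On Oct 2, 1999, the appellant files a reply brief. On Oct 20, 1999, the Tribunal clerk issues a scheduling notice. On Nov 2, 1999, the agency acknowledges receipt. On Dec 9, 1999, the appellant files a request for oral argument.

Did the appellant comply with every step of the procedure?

Step 1: the window is 5–26 days after May 7, 1999 (when the determination is issued), so May 12, 1999 through Jun 2, 1999; done May 31, 1999 — within the window.
Step 2: the window is 12–57 days after May 31, 1999 (when the notice of appeal is served), so Jun 12, 1999 through Jul 27, 1999; Jun 23, 1999 falls inside that range.
Step 3: the window is 19–90 days after May 7, 1999 (when the determination is issued), so May 26, 1999 through Aug 5, 1999; done Jun 25, 1999, which is between those dates.
Step 4: the window is 14–28 days after Jul 15, 1999 (end of the 20-day review period, which began when the record is requested on Jun 25, 1999), so Jul 29, 1999 through Aug 12, 1999; done Jul 30, 1999, which is between those dates.
Step 5: the window is 17–131 days after May 7, 1999 (when the determination is issued), so May 24, 1999 through Sep 15, 1999; done Sep 13, 1999 — within the window.
Step 6: 20 days after Sep 13, 1999 (when the brief is served on the agency) is Oct 3, 1999; Oct 2, 1999 is within that limit.
Step 7: the window is 15–55 days after Oct 16, 1999 (end of the 14-day waiting period, which began when the reply brief is filed on Oct 2, 1999), so Oct 31, 1999 through Dec 10, 1999; Dec 9, 1999 falls inside that range.

Yes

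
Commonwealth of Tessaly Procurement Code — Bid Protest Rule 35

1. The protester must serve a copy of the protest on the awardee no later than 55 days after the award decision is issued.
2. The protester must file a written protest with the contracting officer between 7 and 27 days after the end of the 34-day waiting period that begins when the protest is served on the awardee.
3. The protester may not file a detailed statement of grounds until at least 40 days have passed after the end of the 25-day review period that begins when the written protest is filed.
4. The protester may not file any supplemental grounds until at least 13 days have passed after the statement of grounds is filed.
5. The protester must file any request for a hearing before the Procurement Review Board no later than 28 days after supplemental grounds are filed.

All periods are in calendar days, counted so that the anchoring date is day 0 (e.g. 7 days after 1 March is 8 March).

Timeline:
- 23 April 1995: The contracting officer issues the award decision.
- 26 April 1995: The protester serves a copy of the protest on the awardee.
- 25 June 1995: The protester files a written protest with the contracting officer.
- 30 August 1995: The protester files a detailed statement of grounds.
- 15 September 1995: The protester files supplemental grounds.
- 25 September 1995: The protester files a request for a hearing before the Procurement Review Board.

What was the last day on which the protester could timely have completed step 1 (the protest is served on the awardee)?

Step 1 runs from 23 April 1995, when the award decision is issued. 55 days after 23 April 1995 is 17 June 1995.

17 June 1995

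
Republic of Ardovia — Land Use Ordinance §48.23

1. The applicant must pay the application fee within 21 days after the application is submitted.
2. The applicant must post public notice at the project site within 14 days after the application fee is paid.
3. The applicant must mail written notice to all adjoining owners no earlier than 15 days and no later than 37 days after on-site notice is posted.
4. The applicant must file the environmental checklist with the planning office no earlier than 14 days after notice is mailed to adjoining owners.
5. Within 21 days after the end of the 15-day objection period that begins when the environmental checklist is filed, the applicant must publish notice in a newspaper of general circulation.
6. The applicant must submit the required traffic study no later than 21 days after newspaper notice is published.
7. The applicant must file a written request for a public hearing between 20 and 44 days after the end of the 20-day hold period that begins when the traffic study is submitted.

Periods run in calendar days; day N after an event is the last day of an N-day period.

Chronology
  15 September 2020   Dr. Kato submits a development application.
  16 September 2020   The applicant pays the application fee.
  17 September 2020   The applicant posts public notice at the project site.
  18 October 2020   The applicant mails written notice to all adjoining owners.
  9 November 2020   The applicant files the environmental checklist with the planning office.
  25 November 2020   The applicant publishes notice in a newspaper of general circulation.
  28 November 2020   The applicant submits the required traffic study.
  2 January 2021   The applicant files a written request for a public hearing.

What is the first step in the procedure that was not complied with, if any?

Step 7

Step 1 — counting 21 days from 15 September 2020 (when the application is submitted) gives a deadline of 6 October 2020; done 16 September 2020 — timely.
Step 2 — counting 14 days from 16 September 2020 (when the application fee is paid) gives a deadline of 30 September 2020; done 17 September 2020 — timely.
Step 3 — 15 and 37 days from 17 September 2020 (when on-site notice is posted) are 2 October 2020 and 24 October 2020 respectively; done 18 October 2020 — within the window.
Step 4 — must wait 14 days from 18 October 2020 (when notice is mailed to adjoining owners), so not before 1 November 2020; 9 November 2020 is on or after that date.
Step 5 — counting 21 days from 24 November 2020 (end of the 15-day objection period, which began when the environmental checklist is filed on 9 November 2020) gives a deadline of 15 December 2020; completed 25 November 2020, before the deadline.
Step 6 — counting 21 days from 25 November 2020 (when newspaper notice is published) gives a deadline of 16 December 2020; completed 28 November 2020, before the deadline.
Step 7 — 20 and 44 days from 18 December 2020 (end of the 20-day hold period, which began when the traffic study is submitted on 28 November 2020) are 7 January 2021 and 31 January 2021 respectively; done 2 January 2021 — 5 days before the window opened.
The analysis stops there.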